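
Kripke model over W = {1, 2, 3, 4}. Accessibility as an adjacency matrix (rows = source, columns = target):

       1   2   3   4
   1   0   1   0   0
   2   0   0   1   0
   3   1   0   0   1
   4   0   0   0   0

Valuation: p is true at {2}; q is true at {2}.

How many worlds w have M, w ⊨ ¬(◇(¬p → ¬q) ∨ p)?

1

1: ◇(¬p → ¬q) ∨ p is T. ✗
2: ◇(¬p → ¬q) ∨ p is T. ✗
3: ◇(¬p → ¬q) ∨ p is T. ✗
4: ◇(¬p → ¬q) ∨ p is F. ✓
Satisfying worlds: {4}.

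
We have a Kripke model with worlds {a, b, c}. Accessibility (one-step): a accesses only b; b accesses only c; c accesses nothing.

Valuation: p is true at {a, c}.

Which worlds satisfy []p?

a: successors {b}; p there: b:F. ✗
b: successors {c}; p there: c:T. ✓
c: no successors, so []p holds vacuously. ✓

{b, c}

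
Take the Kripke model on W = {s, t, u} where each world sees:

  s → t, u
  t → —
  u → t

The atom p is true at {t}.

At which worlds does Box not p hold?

s: successors {t, u}; not p there: t:F, u:T. ✗
t: no successors, so Box not p holds vacuously. ✓
u: successors {t}; not p there: t:F. ✗

{t}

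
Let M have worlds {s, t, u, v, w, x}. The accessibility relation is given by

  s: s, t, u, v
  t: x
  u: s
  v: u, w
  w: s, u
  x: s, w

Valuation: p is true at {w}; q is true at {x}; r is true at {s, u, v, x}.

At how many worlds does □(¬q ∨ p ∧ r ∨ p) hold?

s: successors {s, t, u, v}; ¬q ∨ p ∧ r ∨ p there: s:T, t:T, u:T, v:T. ✓
t: successors {x}; ¬q ∨ p ∧ r ∨ p there: x:F. ✗
u: successors {s}; ¬q ∨ p ∧ r ∨ p there: s:T. ✓
v: successors {u, w}; ¬q ∨ p ∧ r ∨ p there: u:T, w:T. ✓
w: successors {s, u}; ¬q ∨ p ∧ r ∨ p there: s:T, u:T. ✓
x: successors {s, w}; ¬q ∨ p ∧ r ∨ p there: s:T, w:T. ✓
Satisfying worlds: {s, u, v, w, x}.

5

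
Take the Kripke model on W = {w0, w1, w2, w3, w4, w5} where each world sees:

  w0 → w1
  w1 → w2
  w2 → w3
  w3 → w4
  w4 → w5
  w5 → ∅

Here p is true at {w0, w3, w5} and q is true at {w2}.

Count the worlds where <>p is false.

w0: successors {w1}; p there: w1:F. ✗
w1: successors {w2}; p there: w2:F. ✗
w2: successors {w3}; p there: w3:T. ✓
w3: successors {w4}; p there: w4:F. ✗
w4: successors {w5}; p there: w5:T. ✓
w5: no successors, so <>p fails. ✗
Satisfying worlds: {w2, w4}.
So <>p fails at the other 4 worlds.

4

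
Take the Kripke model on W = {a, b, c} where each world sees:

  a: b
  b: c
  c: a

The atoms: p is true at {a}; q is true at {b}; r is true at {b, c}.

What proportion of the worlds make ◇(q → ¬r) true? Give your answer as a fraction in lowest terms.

2/3

a: successors {b}; q → ¬r there: b:F. ✗
b: successors {c}; q → ¬r there: c:T. ✓
c: successors {a}; q → ¬r there: a:T. ✓
That's 2 of 3 worlds, so 2/3.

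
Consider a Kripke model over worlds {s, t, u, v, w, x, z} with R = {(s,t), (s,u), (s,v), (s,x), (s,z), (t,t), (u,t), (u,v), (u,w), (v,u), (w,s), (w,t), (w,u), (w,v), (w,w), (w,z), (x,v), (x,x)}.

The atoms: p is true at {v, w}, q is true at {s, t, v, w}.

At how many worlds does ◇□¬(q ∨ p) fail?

s: successors {t, u, v, x, z}; □¬(q ∨ p) there: t:F, u:F, v:T, x:F, z:T. ✓
t: successors {t}; □¬(q ∨ p) there: t:F. ✗
u: successors {t, v, w}; □¬(q ∨ p) there: t:F, v:T, w:F. ✓
v: successors {u}; □¬(q ∨ p) there: u:F. ✗
w: successors {s, t, u, v, w, z}; □¬(q ∨ p) there: s:F, t:F, u:F, v:T, w:F, z:T. ✓
x: successors {v, x}; □¬(q ∨ p) there: v:T, x:F. ✓
z: no successors, so ◇□¬(q ∨ p) fails. ✗
Satisfying worlds: {s, u, w, x}.
So ◇□¬(q ∨ p) fails at the other 3 worlds.

3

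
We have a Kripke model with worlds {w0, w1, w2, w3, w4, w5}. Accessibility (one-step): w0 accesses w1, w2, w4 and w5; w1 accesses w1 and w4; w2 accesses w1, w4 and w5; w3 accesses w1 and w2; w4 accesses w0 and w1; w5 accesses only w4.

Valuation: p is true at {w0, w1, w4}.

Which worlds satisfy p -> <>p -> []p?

w0: p is T, <>p -> []p is F. ✗
w1: p is T, <>p -> []p is T. ✓
w2: p is F, <>p -> []p is F. ✓
w3: p is F, <>p -> []p is F. ✓
w4: p is T, <>p -> []p is T. ✓
w5: p is F, <>p -> []p is T. ✓

{w1, w2, w3, w4, w5}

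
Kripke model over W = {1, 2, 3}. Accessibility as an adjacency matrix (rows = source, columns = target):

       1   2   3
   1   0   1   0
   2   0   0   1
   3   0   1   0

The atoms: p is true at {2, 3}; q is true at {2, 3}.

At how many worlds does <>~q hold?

1: successors {2}; ~q there: 2:F. ✗
2: successors {3}; ~q there: 3:F. ✗
3: successors {2}; ~q there: 2:F. ✗
Satisfying worlds: ∅.

0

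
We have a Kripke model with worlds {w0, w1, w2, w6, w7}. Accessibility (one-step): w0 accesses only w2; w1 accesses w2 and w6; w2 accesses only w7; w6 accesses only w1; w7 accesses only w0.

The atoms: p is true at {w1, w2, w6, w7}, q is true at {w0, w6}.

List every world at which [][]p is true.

w0: successors {w2}; []p there: w2:T. ✓
w1: successors {w2, w6}; []p there: w2:T, w6:T. ✓
w2: successors {w7}; []p there: w7:F. ✗
w6: successors {w1}; []p there: w1:T. ✓
w7: successors {w0}; []p there: w0:T. ✓

{w0, w1, w6, w7}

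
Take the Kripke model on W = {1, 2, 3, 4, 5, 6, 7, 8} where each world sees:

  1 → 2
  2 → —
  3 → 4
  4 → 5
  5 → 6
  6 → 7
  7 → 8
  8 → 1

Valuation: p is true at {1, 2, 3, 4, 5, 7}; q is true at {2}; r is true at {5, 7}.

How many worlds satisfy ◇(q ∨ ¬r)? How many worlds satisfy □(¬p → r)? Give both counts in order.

5 and 6

For ◇(q ∨ ¬r):
1: successors {2}; q ∨ ¬r there: 2:T. ✓
2: no successors, so ◇(q ∨ ¬r) fails. ✗
3: successors {4}; q ∨ ¬r there: 4:T. ✓
4: successors {5}; q ∨ ¬r there: 5:F. ✗
5: successors {6}; q ∨ ¬r there: 6:T. ✓
6: successors {7}; q ∨ ¬r there: 7:F. ✗
7: successors {8}; q ∨ ¬r there: 8:T. ✓
8: successors {1}; q ∨ ¬r there: 1:T. ✓
— 5 worlds.
For □(¬p → r):
1: successors {2}; ¬p → r there: 2:T. ✓
2: no successors, so □(¬p → r) holds vacuously. ✓
3: successors {4}; ¬p → r there: 4:T. ✓
4: successors {5}; ¬p → r there: 5:T. ✓
5: successors {6}; ¬p → r there: 6:F. ✗
6: successors {7}; ¬p → r there: 7:T. ✓
7: successors {8}; ¬p → r there: 8:F. ✗
8: successors {1}; ¬p → r there: 1:T. ✓
— 6 worlds.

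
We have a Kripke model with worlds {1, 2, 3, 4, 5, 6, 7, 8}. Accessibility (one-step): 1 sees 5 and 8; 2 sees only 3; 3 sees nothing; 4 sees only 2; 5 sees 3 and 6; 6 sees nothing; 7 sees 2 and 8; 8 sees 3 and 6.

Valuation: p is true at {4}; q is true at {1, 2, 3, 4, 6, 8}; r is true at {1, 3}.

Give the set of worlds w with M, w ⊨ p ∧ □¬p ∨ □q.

1: p ∧ □¬p is F, □q is F. ✗
2: p ∧ □¬p is F, □q is T. ✓
3: p ∧ □¬p is F, □q is T. ✓
4: p ∧ □¬p is T, □q is T. ✓
5: p ∧ □¬p is F, □q is T. ✓
6: p ∧ □¬p is F, □q is T. ✓
7: p ∧ □¬p is F, □q is T. ✓
8: p ∧ □¬p is F, □q is T. ✓

{2, 3, 4, 5, 6, 7, 8}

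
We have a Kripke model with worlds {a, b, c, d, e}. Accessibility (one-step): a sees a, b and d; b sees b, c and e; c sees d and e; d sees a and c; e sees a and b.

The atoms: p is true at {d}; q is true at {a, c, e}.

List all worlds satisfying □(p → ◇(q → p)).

{b, d, e}

a: successors {a, b, d}; p → ◇(q → p) there: a:T, b:T, d:F. ✗
b: successors {b, c, e}; p → ◇(q → p) there: b:T, c:T, e:T. ✓
c: successors {d, e}; p → ◇(q → p) there: d:F, e:T. ✗
d: successors {a, c}; p → ◇(q → p) there: a:T, c:T. ✓
e: successors {a, b}; p → ◇(q → p) there: a:T, b:T. ✓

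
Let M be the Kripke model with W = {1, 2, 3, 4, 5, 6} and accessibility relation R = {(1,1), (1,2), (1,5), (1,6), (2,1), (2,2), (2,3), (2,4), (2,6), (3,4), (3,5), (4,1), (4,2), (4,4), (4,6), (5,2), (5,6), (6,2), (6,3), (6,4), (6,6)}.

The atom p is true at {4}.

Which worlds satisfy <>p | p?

{2, 3, 4, 6}

1: <>p is F, p is F. ✗
2: <>p is T, p is F. ✓
3: <>p is T, p is F. ✓
4: <>p is T, p is T. ✓
5: <>p is F, p is F. ✗
6: <>p is T, p is F. ✓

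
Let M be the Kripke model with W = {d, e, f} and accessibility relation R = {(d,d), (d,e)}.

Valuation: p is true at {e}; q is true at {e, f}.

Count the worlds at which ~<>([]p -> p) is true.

d: <>([]p -> p) is T. ✗
e: <>([]p -> p) is F. ✓
f: <>([]p -> p) is F. ✓
Satisfying worlds: {e, f}.

2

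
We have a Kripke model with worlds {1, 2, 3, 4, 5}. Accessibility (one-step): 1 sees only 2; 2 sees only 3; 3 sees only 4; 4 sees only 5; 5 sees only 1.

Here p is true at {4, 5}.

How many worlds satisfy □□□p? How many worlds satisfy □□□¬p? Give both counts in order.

2 and 3

For □□□p:
1: successors {2}; □□p there: 2:T. ✓
2: successors {3}; □□p there: 3:T. ✓
3: successors {4}; □□p there: 4:F. ✗
4: successors {5}; □□p there: 5:F. ✗
5: successors {1}; □□p there: 1:F. ✗
— 2 worlds.
For □□□¬p:
1: successors {2}; □□¬p there: 2:F. ✗
2: successors {3}; □□¬p there: 3:F. ✗
3: successors {4}; □□¬p there: 4:T. ✓
4: successors {5}; □□¬p there: 5:T. ✓
5: successors {1}; □□¬p there: 1:T. ✓
— 3 worlds.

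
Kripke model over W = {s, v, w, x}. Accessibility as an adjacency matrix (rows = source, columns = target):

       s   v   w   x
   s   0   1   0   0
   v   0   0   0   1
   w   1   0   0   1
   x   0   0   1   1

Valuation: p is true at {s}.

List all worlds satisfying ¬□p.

s: □p is F. ✓
v: □p is F. ✓
w: □p is F. ✓
x: □p is F. ✓

{s, v, w, x}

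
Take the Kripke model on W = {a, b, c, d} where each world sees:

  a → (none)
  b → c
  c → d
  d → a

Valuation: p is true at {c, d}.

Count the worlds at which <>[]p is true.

a: no successors, so <>[]p fails. ✗
b: successors {c}; []p there: c:T. ✓
c: successors {d}; []p there: d:F. ✗
d: successors {a}; []p there: a:T. ✓
Satisfying worlds: {b, d}.

2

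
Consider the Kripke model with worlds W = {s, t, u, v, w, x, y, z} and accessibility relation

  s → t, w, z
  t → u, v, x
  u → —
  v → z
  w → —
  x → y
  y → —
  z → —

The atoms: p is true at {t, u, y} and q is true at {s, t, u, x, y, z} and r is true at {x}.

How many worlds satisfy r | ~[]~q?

s: r is F, ~[]~q is T. ✓
t: r is F, ~[]~q is T. ✓
u: r is F, ~[]~q is F. ✗
v: r is F, ~[]~q is T. ✓
w: r is F, ~[]~q is F. ✗
x: r is T, ~[]~q is T. ✓
y: r is F, ~[]~q is F. ✗
z: r is F, ~[]~q is F. ✗
Satisfying worlds: {s, t, v, x}.

4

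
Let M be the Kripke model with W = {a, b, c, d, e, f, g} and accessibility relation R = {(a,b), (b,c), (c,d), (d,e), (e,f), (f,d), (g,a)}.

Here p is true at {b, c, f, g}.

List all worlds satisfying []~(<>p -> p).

{d, g}

a: successors {b}; ~(<>p -> p) there: b:F. ✗
b: successors {c}; ~(<>p -> p) there: c:F. ✗
c: successors {d}; ~(<>p -> p) there: d:F. ✗
d: successors {e}; ~(<>p -> p) there: e:T. ✓
e: successors {f}; ~(<>p -> p) there: f:F. ✗
f: successors {d}; ~(<>p -> p) there: d:F. ✗
g: successors {a}; ~(<>p -> p) there: a:T. ✓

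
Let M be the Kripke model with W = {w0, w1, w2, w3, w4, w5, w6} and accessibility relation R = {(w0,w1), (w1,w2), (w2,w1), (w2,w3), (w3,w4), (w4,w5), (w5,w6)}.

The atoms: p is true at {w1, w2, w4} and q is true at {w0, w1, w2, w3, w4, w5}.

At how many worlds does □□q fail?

1

w0: successors {w1}; □q there: w1:T. ✓
w1: successors {w2}; □q there: w2:T. ✓
w2: successors {w1, w3}; □q there: w1:T, w3:T. ✓
w3: successors {w4}; □q there: w4:T. ✓
w4: successors {w5}; □q there: w5:F. ✗
w5: successors {w6}; □q there: w6:T. ✓
w6: no successors, so □□q holds vacuously. ✓
Satisfying worlds: {w0, w1, w2, w3, w5, w6}.
So □□q fails at the other 1 world.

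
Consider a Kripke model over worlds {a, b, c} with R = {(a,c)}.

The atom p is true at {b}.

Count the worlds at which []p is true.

2

a: successors {c}; p there: c:F. ✗
b: no successors, so []p holds vacuously. ✓
c: no successors, so []p holds vacuously. ✓
Satisfying worlds: {b, c}.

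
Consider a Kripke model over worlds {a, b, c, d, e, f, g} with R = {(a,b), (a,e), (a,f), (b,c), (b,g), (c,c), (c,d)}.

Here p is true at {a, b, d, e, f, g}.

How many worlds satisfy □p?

a: successors {b, e, f}; p there: b:T, e:T, f:T. ✓
b: successors {c, g}; p there: c:F, g:T. ✗
c: successors {c, d}; p there: c:F, d:T. ✗
d: no successors, so □p holds vacuously. ✓
e: no successors, so □p holds vacuously. ✓
f: no successors, so □p holds vacuously. ✓
g: no successors, so □p holds vacuously. ✓
Satisfying worlds: {a, d, e, f, g}.

5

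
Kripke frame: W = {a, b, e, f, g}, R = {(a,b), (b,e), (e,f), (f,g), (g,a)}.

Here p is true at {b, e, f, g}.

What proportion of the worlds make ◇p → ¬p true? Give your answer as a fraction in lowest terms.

2/5

a: ◇p is T, ¬p is T. ✓
b: ◇p is T, ¬p is F. ✗
e: ◇p is T, ¬p is F. ✗
f: ◇p is T, ¬p is F. ✗
g: ◇p is F, ¬p is F. ✓
That's 2 of 5 worlds, so 2/5.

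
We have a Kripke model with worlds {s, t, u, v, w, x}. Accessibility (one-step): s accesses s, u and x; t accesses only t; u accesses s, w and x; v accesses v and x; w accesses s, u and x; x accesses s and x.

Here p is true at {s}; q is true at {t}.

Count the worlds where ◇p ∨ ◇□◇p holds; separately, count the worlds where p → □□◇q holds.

5 and 5

For ◇p ∨ ◇□◇p:
s: ◇p is T, ◇□◇p is T. ✓
t: ◇p is F, ◇□◇p is F. ✗
u: ◇p is T, ◇□◇p is T. ✓
v: ◇p is F, ◇□◇p is T. ✓
w: ◇p is T, ◇□◇p is T. ✓
x: ◇p is T, ◇□◇p is T. ✓
— 5 worlds.
For p → □□◇q:
s: p is T, □□◇q is F. ✗
t: p is F, □□◇q is T. ✓
u: p is F, □□◇q is F. ✓
v: p is F, □□◇q is F. ✓
w: p is F, □□◇q is F. ✓
x: p is F, □□◇q is F. ✓
— 5 worlds.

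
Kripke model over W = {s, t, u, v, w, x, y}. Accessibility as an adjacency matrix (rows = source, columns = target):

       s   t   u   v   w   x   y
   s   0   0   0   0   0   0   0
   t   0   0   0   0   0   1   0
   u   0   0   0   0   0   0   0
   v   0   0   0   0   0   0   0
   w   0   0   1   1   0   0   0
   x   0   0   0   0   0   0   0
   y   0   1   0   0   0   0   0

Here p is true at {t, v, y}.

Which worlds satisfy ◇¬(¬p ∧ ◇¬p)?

s: no successors, so ◇¬(¬p ∧ ◇¬p) fails. ✗
t: successors {x}; ¬(¬p ∧ ◇¬p) there: x:T. ✓
u: no successors, so ◇¬(¬p ∧ ◇¬p) fails. ✗
v: no successors, so ◇¬(¬p ∧ ◇¬p) fails. ✗
w: successors {u, v}; ¬(¬p ∧ ◇¬p) there: u:T, v:T. ✓
x: no successors, so ◇¬(¬p ∧ ◇¬p) fails. ✗
y: successors {t}; ¬(¬p ∧ ◇¬p) there: t:T. ✓

{t, w, y}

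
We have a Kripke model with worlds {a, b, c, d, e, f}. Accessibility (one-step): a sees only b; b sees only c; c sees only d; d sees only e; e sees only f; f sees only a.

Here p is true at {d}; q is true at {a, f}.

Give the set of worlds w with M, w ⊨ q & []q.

a: q is T, []q is F. ✗
b: q is F, []q is F. ✗
c: q is F, []q is F. ✗
d: q is F, []q is F. ✗
e: q is F, []q is T. ✗
f: q is T, []q is T. ✓

{f}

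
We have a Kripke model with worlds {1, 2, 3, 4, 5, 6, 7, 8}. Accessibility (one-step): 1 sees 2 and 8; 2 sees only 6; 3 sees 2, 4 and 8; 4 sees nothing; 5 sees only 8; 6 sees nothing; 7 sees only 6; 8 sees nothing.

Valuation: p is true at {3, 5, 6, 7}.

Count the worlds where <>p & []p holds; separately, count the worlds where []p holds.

2 and 5

For <>p & []p:
1: <>p is F, []p is F. ✗
2: <>p is T, []p is T. ✓
3: <>p is F, []p is F. ✗
4: <>p is F, []p is T. ✗
5: <>p is F, []p is F. ✗
6: <>p is F, []p is T. ✗
7: <>p is T, []p is T. ✓
8: <>p is F, []p is T. ✗
— 2 worlds.
For []p:
1: successors {2, 8}; p there: 2:F, 8:F. ✗
2: successors {6}; p there: 6:T. ✓
3: successors {2, 4, 8}; p there: 2:F, 4:F, 8:F. ✗
4: no successors, so []p holds vacuously. ✓
5: successors {8}; p there: 8:F. ✗
6: no successors, so []p holds vacuously. ✓
7: successors {6}; p there: 6:T. ✓
8: no successors, so []p holds vacuously. ✓
— 5 worlds.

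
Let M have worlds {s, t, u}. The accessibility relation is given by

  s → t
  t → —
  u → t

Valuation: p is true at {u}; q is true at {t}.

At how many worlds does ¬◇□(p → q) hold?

s: ◇□(p → q) is T. ✗
t: ◇□(p → q) is F. ✓
u: ◇□(p → q) is T. ✗
Satisfying worlds: {t}.

1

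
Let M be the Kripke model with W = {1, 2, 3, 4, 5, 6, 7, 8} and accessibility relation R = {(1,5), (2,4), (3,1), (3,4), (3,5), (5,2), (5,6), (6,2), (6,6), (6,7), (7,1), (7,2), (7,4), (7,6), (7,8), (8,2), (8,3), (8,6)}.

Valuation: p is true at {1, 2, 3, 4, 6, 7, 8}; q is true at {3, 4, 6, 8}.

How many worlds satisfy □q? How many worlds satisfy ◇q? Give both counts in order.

For □q:
1: successors {5}; q there: 5:F. ✗
2: successors {4}; q there: 4:T. ✓
3: successors {1, 4, 5}; q there: 1:F, 4:T, 5:F. ✗
4: no successors, so □q holds vacuously. ✓
5: successors {2, 6}; q there: 2:F, 6:T. ✗
6: successors {2, 6, 7}; q there: 2:F, 6:T, 7:F. ✗
7: successors {1, 2, 4, 6, 8}; q there: 1:F, 2:F, 4:T, 6:T, 8:T. ✗
8: successors {2, 3, 6}; q there: 2:F, 3:T, 6:T. ✗
— 2 worlds.
For ◇q:
1: successors {5}; q there: 5:F. ✗
2: successors {4}; q there: 4:T. ✓
3: successors {1, 4, 5}; q there: 1:F, 4:T, 5:F. ✓
4: no successors, so ◇q fails. ✗
5: successors {2, 6}; q there: 2:F, 6:T. ✓
6: successors {2, 6, 7}; q there: 2:F, 6:T, 7:F. ✓
7: successors {1, 2, 4, 6, 8}; q there: 1:F, 2:F, 4:T, 6:T, 8:T. ✓
8: successors {2, 3, 6}; q there: 2:F, 3:T, 6:T. ✓
— 6 worlds.

2 and 6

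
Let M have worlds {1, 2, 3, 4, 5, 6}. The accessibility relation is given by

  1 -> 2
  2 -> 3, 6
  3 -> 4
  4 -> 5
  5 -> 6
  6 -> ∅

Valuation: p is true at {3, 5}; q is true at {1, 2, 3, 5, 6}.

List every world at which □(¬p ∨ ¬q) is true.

{1, 3, 5, 6}

1: successors {2}; ¬p ∨ ¬q there: 2:T. ✓
2: successors {3, 6}; ¬p ∨ ¬q there: 3:F, 6:T. ✗
3: successors {4}; ¬p ∨ ¬q there: 4:T. ✓
4: successors {5}; ¬p ∨ ¬q there: 5:F. ✗
5: successors {6}; ¬p ∨ ¬q there: 6:T. ✓
6: no successors, so □(¬p ∨ ¬q) holds vacuously. ✓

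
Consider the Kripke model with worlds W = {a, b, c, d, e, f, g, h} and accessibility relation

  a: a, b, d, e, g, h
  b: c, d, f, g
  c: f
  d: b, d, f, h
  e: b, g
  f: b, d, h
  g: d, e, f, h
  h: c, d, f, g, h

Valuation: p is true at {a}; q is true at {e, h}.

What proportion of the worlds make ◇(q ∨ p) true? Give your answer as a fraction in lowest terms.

a: successors {a, b, d, e, g, h}; q ∨ p there: a:T, b:F, d:F, e:T, g:F, h:T. ✓
b: successors {c, d, f, g}; q ∨ p there: c:F, d:F, f:F, g:F. ✗
c: successors {f}; q ∨ p there: f:F. ✗
d: successors {b, d, f, h}; q ∨ p there: b:F, d:F, f:F, h:T. ✓
e: successors {b, g}; q ∨ p there: b:F, g:F. ✗
f: successors {b, d, h}; q ∨ p there: b:F, d:F, h:T. ✓
g: successors {d, e, f, h}; q ∨ p there: d:F, e:T, f:F, h:T. ✓
h: successors {c, d, f, g, h}; q ∨ p there: c:F, d:F, f:F, g:F, h:T. ✓
That's 5 of 8 worlds, so 5/8.

5/8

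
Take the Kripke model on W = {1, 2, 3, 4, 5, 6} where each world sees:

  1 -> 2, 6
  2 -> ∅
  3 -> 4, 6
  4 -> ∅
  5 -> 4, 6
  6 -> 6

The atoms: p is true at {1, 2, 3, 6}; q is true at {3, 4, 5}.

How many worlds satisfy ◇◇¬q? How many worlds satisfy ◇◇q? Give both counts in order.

4 and 0

For ◇◇¬q:
1: successors {2, 6}; ◇¬q there: 2:F, 6:T. ✓
2: no successors, so ◇◇¬q fails. ✗
3: successors {4, 6}; ◇¬q there: 4:F, 6:T. ✓
4: no successors, so ◇◇¬q fails. ✗
5: successors {4, 6}; ◇¬q there: 4:F, 6:T. ✓
6: successors {6}; ◇¬q there: 6:T. ✓
— 4 worlds.
For ◇◇q:
1: successors {2, 6}; ◇q there: 2:F, 6:F. ✗
2: no successors, so ◇◇q fails. ✗
3: successors {4, 6}; ◇q there: 4:F, 6:F. ✗
4: no successors, so ◇◇q fails. ✗
5: successors {4, 6}; ◇q there: 4:F, 6:F. ✗
6: successors {6}; ◇q there: 6:F. ✗
— 0 worlds.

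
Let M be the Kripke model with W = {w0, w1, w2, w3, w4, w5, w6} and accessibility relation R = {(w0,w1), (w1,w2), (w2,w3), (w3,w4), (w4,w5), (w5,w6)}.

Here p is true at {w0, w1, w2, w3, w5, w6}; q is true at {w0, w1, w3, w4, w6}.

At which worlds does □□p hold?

w0: successors {w1}; □p there: w1:T. ✓
w1: successors {w2}; □p there: w2:T. ✓
w2: successors {w3}; □p there: w3:F. ✗
w3: successors {w4}; □p there: w4:T. ✓
w4: successors {w5}; □p there: w5:T. ✓
w5: successors {w6}; □p there: w6:T. ✓
w6: no successors, so □□p holds vacuously. ✓

{w0, w1, w3, w4, w5, w6}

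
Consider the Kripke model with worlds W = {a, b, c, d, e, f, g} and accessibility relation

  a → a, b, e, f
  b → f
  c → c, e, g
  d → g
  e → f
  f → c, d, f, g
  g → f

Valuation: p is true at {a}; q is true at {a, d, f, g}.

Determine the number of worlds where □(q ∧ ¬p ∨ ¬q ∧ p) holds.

a: successors {a, b, e, f}; q ∧ ¬p ∨ ¬q ∧ p there: a:F, b:F, e:F, f:T. ✗
b: successors {f}; q ∧ ¬p ∨ ¬q ∧ p there: f:T. ✓
c: successors {c, e, g}; q ∧ ¬p ∨ ¬q ∧ p there: c:F, e:F, g:T. ✗
d: successors {g}; q ∧ ¬p ∨ ¬q ∧ p there: g:T. ✓
e: successors {f}; q ∧ ¬p ∨ ¬q ∧ p there: f:T. ✓
f: successors {c, d, f, g}; q ∧ ¬p ∨ ¬q ∧ p there: c:F, d:T, f:T, g:T. ✗
g: successors {f}; q ∧ ¬p ∨ ¬q ∧ p there: f:T. ✓
Satisfying worlds: {b, d, e, g}.

4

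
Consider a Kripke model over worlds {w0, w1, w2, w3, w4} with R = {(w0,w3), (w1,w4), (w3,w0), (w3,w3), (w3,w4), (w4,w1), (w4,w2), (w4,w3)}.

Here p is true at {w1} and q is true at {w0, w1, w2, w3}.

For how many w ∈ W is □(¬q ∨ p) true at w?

w0: successors {w3}; ¬q ∨ p there: w3:F. ✗
w1: successors {w4}; ¬q ∨ p there: w4:T. ✓
w2: no successors, so □(¬q ∨ p) holds vacuously. ✓
w3: successors {w0, w3, w4}; ¬q ∨ p there: w0:F, w3:F, w4:T. ✗
w4: successors {w1, w2, w3}; ¬q ∨ p there: w1:T, w2:F, w3:F. ✗
Satisfying worlds: {w1, w2}.

2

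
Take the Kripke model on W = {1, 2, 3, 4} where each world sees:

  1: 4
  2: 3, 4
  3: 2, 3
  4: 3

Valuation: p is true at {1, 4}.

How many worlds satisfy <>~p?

1: successors {4}; ~p there: 4:F. ✗
2: successors {3, 4}; ~p there: 3:T, 4:F. ✓
3: successors {2, 3}; ~p there: 2:T, 3:T. ✓
4: successors {3}; ~p there: 3:T. ✓
Satisfying worlds: {2, 3, 4}.

3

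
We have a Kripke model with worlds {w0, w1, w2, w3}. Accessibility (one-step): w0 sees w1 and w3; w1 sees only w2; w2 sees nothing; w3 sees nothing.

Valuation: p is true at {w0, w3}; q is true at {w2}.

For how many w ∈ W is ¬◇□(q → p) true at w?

w0: ◇□(q → p) is T. ✗
w1: ◇□(q → p) is T. ✗
w2: ◇□(q → p) is F. ✓
w3: ◇□(q → p) is F. ✓
Satisfying worlds: {w2, w3}.

2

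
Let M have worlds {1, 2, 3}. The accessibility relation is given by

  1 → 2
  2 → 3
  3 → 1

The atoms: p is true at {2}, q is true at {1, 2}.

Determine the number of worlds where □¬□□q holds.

1

1: successors {2}; ¬□□q there: 2:F. ✗
2: successors {3}; ¬□□q there: 3:F. ✗
3: successors {1}; ¬□□q there: 1:T. ✓
Satisfying worlds: {3}.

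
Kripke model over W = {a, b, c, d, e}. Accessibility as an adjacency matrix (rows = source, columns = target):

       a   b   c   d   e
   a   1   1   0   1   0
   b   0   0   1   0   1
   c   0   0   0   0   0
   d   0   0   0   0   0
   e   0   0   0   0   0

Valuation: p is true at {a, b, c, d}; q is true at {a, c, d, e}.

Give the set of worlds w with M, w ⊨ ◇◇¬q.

{a}

a: successors {a, b, d}; ◇¬q there: a:T, b:F, d:F. ✓
b: successors {c, e}; ◇¬q there: c:F, e:F. ✗
c: no successors, so ◇◇¬q fails. ✗
d: no successors, so ◇◇¬q fails. ✗
e: no successors, so ◇◇¬q fails. ✗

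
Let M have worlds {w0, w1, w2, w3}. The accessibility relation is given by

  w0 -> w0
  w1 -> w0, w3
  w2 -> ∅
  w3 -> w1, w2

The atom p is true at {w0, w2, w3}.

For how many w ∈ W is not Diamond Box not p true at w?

3

w0: Diamond Box not p is F. ✓
w1: Diamond Box not p is F. ✓
w2: Diamond Box not p is F. ✓
w3: Diamond Box not p is T. ✗
Satisfying worlds: {w0, w1, w2}.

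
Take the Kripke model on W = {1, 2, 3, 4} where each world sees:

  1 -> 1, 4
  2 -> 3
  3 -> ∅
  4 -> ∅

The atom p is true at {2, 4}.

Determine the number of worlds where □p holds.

1: successors {1, 4}; p there: 1:F, 4:T. ✗
2: successors {3}; p there: 3:F. ✗
3: no successors, so □p holds vacuously. ✓
4: no successors, so □p holds vacuously. ✓
Satisfying worlds: {3, 4}.

2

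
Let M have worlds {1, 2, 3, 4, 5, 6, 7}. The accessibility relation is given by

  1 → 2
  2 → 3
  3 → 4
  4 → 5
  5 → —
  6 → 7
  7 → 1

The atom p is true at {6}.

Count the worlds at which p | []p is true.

2

1: p is F, []p is F. ✗
2: p is F, []p is F. ✗
3: p is F, []p is F. ✗
4: p is F, []p is F. ✗
5: p is F, []p is T. ✓
6: p is T, []p is F. ✓
7: p is F, []p is F. ✗
Satisfying worlds: {5, 6}.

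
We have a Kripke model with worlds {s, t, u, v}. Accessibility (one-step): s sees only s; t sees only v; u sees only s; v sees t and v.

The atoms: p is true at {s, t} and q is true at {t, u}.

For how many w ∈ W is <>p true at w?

3

s: successors {s}; p there: s:T. ✓
t: successors {v}; p there: v:F. ✗
u: successors {s}; p there: s:T. ✓
v: successors {t, v}; p there: t:T, v:F. ✓
Satisfying worlds: {s, u, v}.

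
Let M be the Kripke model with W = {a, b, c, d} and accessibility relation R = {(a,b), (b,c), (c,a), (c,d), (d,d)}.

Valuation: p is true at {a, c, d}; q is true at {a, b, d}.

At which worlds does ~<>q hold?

{b}

a: <>q is T. ✗
b: <>q is F. ✓
c: <>q is T. ✗
d: <>q is T. ✗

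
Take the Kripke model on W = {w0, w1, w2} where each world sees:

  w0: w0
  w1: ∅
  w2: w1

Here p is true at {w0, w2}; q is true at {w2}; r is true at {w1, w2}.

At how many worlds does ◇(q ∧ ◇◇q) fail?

w0: successors {w0}; q ∧ ◇◇q there: w0:F. ✗
w1: no successors, so ◇(q ∧ ◇◇q) fails. ✗
w2: successors {w1}; q ∧ ◇◇q there: w1:F. ✗
Satisfying worlds: ∅.
So ◇(q ∧ ◇◇q) fails at the other 3 worlds.

3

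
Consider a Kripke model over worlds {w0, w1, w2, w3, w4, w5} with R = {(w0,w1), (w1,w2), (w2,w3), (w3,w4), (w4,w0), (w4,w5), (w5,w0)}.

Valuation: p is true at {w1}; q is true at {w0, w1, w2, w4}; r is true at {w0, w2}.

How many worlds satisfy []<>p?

w0: successors {w1}; <>p there: w1:F. ✗
w1: successors {w2}; <>p there: w2:F. ✗
w2: successors {w3}; <>p there: w3:F. ✗
w3: successors {w4}; <>p there: w4:F. ✗
w4: successors {w0, w5}; <>p there: w0:T, w5:F. ✗
w5: successors {w0}; <>p there: w0:T. ✓
Satisfying worlds: {w5}.

1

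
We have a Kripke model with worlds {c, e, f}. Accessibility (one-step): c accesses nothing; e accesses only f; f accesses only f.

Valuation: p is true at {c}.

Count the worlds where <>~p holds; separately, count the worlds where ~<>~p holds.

For <>~p:
c: no successors, so <>~p fails. ✗
e: successors {f}; ~p there: f:T. ✓
f: successors {f}; ~p there: f:T. ✓
— 2 worlds.
For ~<>~p:
c: <>~p is F. ✓
e: <>~p is T. ✗
f: <>~p is T. ✗
— 1 world.

2 and 1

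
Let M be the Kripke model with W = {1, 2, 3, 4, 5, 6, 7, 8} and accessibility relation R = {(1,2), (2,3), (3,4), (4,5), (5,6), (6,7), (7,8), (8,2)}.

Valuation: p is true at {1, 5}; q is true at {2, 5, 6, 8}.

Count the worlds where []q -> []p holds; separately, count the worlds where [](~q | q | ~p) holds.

4 and 8

For []q -> []p:
1: []q is T, []p is F. ✗
2: []q is F, []p is F. ✓
3: []q is F, []p is F. ✓
4: []q is T, []p is T. ✓
5: []q is T, []p is F. ✗
6: []q is F, []p is F. ✓
7: []q is T, []p is F. ✗
8: []q is T, []p is F. ✗
— 4 worlds.
For [](~q | q | ~p):
1: successors {2}; ~q | q | ~p there: 2:T. ✓
2: successors {3}; ~q | q | ~p there: 3:T. ✓
3: successors {4}; ~q | q | ~p there: 4:T. ✓
4: successors {5}; ~q | q | ~p there: 5:T. ✓
5: successors {6}; ~q | q | ~p there: 6:T. ✓
6: successors {7}; ~q | q | ~p there: 7:T. ✓
7: successors {8}; ~q | q | ~p there: 8:T. ✓
8: successors {2}; ~q | q | ~p there: 2:T. ✓
— 8 worlds.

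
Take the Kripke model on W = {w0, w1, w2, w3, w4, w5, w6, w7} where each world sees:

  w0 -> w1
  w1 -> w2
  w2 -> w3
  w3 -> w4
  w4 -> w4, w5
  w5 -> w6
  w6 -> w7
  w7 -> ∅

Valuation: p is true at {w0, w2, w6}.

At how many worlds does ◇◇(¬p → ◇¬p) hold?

5

w0: successors {w1}; ◇(¬p → ◇¬p) there: w1:T. ✓
w1: successors {w2}; ◇(¬p → ◇¬p) there: w2:T. ✓
w2: successors {w3}; ◇(¬p → ◇¬p) there: w3:T. ✓
w3: successors {w4}; ◇(¬p → ◇¬p) there: w4:T. ✓
w4: successors {w4, w5}; ◇(¬p → ◇¬p) there: w4:T, w5:T. ✓
w5: successors {w6}; ◇(¬p → ◇¬p) there: w6:F. ✗
w6: successors {w7}; ◇(¬p → ◇¬p) there: w7:F. ✗
w7: no successors, so ◇◇(¬p → ◇¬p) fails. ✗
Satisfying worlds: {w0, w1, w2, w3, w4}.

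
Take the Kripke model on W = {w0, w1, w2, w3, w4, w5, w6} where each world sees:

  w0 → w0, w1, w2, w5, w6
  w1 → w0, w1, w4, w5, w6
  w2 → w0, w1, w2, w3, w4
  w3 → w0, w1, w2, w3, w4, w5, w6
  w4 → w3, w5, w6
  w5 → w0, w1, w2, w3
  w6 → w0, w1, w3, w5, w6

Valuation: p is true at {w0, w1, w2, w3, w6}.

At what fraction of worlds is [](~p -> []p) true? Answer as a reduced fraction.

4/7

w0: successors {w0, w1, w2, w5, w6}; ~p -> []p there: w0:T, w1:T, w2:T, w5:T, w6:T. ✓
w1: successors {w0, w1, w4, w5, w6}; ~p -> []p there: w0:T, w1:T, w4:F, w5:T, w6:T. ✗
w2: successors {w0, w1, w2, w3, w4}; ~p -> []p there: w0:T, w1:T, w2:T, w3:T, w4:F. ✗
w3: successors {w0, w1, w2, w3, w4, w5, w6}; ~p -> []p there: w0:T, w1:T, w2:T, w3:T, w4:F, w5:T, w6:T. ✗
w4: successors {w3, w5, w6}; ~p -> []p there: w3:T, w5:T, w6:T. ✓
w5: successors {w0, w1, w2, w3}; ~p -> []p there: w0:T, w1:T, w2:T, w3:T. ✓
w6: successors {w0, w1, w3, w5, w6}; ~p -> []p there: w0:T, w1:T, w3:T, w5:T, w6:T. ✓
That's 4 of 7 worlds, so 4/7.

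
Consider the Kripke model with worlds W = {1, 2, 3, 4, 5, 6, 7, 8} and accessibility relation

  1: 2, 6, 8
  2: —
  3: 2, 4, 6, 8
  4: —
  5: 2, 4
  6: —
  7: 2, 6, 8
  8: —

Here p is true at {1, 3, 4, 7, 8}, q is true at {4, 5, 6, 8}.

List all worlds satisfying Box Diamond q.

1: successors {2, 6, 8}; Diamond q there: 2:F, 6:F, 8:F. ✗
2: no successors, so Box Diamond q holds vacuously. ✓
3: successors {2, 4, 6, 8}; Diamond q there: 2:F, 4:F, 6:F, 8:F. ✗
4: no successors, so Box Diamond q holds vacuously. ✓
5: successors {2, 4}; Diamond q there: 2:F, 4:F. ✗
6: no successors, so Box Diamond q holds vacuously. ✓
7: successors {2, 6, 8}; Diamond q there: 2:F, 6:F, 8:F. ✗
8: no successors, so Box Diamond q holds vacuously. ✓

{2, 4, 6, 8}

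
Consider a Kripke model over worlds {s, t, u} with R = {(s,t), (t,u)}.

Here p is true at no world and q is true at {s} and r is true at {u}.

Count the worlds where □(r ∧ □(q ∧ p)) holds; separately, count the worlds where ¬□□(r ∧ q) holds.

For □(r ∧ □(q ∧ p)):
s: successors {t}; r ∧ □(q ∧ p) there: t:F. ✗
t: successors {u}; r ∧ □(q ∧ p) there: u:T. ✓
u: no successors, so □(r ∧ □(q ∧ p)) holds vacuously. ✓
— 2 worlds.
For ¬□□(r ∧ q):
s: □□(r ∧ q) is F. ✓
t: □□(r ∧ q) is T. ✗
u: □□(r ∧ q) is T. ✗
— 1 world.

2 and 1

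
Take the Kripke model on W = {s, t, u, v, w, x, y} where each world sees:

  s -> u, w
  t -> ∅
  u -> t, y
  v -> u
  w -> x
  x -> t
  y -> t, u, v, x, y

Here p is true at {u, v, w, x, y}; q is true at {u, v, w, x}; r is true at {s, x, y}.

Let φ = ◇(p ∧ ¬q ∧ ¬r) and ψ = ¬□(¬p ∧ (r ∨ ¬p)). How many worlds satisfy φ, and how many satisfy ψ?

For ◇(p ∧ ¬q ∧ ¬r):
s: successors {u, w}; p ∧ ¬q ∧ ¬r there: u:F, w:F. ✗
t: no successors, so ◇(p ∧ ¬q ∧ ¬r) fails. ✗
u: successors {t, y}; p ∧ ¬q ∧ ¬r there: t:F, y:F. ✗
v: successors {u}; p ∧ ¬q ∧ ¬r there: u:F. ✗
w: successors {x}; p ∧ ¬q ∧ ¬r there: x:F. ✗
x: successors {t}; p ∧ ¬q ∧ ¬r there: t:F. ✗
y: successors {t, u, v, x, y}; p ∧ ¬q ∧ ¬r there: t:F, u:F, v:F, x:F, y:F. ✗
— 0 worlds.
For ¬□(¬p ∧ (r ∨ ¬p)):
s: □(¬p ∧ (r ∨ ¬p)) is F. ✓
t: □(¬p ∧ (r ∨ ¬p)) is T. ✗
u: □(¬p ∧ (r ∨ ¬p)) is F. ✓
v: □(¬p ∧ (r ∨ ¬p)) is F. ✓
w: □(¬p ∧ (r ∨ ¬p)) is F. ✓
x: □(¬p ∧ (r ∨ ¬p)) is T. ✗
y: □(¬p ∧ (r ∨ ¬p)) is F. ✓
— 5 worlds.

0 and 5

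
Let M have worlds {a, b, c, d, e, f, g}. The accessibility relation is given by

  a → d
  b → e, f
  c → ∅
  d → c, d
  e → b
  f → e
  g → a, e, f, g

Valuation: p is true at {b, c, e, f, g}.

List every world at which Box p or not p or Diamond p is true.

{a, b, c, d, e, f, g}

a: Box p or not p is T, Diamond p is F. ✓
b: Box p or not p is T, Diamond p is T. ✓
c: Box p or not p is T, Diamond p is F. ✓
d: Box p or not p is T, Diamond p is T. ✓
e: Box p or not p is T, Diamond p is T. ✓
f: Box p or not p is T, Diamond p is T. ✓
g: Box p or not p is F, Diamond p is T. ✓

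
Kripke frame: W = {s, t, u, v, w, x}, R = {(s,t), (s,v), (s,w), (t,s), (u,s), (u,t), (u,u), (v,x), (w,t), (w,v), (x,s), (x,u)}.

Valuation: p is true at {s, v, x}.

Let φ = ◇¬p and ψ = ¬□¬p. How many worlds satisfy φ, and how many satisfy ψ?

For ◇¬p:
s: successors {t, v, w}; ¬p there: t:T, v:F, w:T. ✓
t: successors {s}; ¬p there: s:F. ✗
u: successors {s, t, u}; ¬p there: s:F, t:T, u:T. ✓
v: successors {x}; ¬p there: x:F. ✗
w: successors {t, v}; ¬p there: t:T, v:F. ✓
x: successors {s, u}; ¬p there: s:F, u:T. ✓
— 4 worlds.
For ¬□¬p:
s: □¬p is F. ✓
t: □¬p is F. ✓
u: □¬p is F. ✓
v: □¬p is F. ✓
w: □¬p is F. ✓
x: □¬p is F. ✓
— 6 worlds.

4 and 6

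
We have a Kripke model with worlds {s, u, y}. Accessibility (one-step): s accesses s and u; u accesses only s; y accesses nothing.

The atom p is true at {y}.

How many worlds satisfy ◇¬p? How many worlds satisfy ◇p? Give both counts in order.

For ◇¬p:
s: successors {s, u}; ¬p there: s:T, u:T. ✓
u: successors {s}; ¬p there: s:T. ✓
y: no successors, so ◇¬p fails. ✗
— 2 worlds.
For ◇p:
s: successors {s, u}; p there: s:F, u:F. ✗
u: successors {s}; p there: s:F. ✗
y: no successors, so ◇p fails. ✗
— 0 worlds.

2 and 0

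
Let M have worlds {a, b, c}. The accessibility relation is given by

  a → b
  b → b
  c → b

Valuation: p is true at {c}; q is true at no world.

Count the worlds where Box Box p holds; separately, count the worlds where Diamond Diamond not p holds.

For Box Box p:
a: successors {b}; Box p there: b:F. ✗
b: successors {b}; Box p there: b:F. ✗
c: successors {b}; Box p there: b:F. ✗
— 0 worlds.
For Diamond Diamond not p:
a: successors {b}; Diamond not p there: b:T. ✓
b: successors {b}; Diamond not p there: b:T. ✓
c: successors {b}; Diamond not p there: b:T. ✓
— 3 worlds.

0 and 3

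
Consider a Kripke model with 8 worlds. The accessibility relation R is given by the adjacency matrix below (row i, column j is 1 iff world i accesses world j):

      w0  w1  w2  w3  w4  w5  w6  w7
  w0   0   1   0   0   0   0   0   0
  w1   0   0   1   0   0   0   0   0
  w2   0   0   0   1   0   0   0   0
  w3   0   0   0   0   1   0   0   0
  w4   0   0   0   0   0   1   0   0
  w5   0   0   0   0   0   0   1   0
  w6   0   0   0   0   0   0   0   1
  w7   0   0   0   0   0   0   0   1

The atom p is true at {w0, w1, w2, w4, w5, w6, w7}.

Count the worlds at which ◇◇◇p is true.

w0: successors {w1}; ◇◇p there: w1:F. ✗
w1: successors {w2}; ◇◇p there: w2:T. ✓
w2: successors {w3}; ◇◇p there: w3:T. ✓
w3: successors {w4}; ◇◇p there: w4:T. ✓
w4: successors {w5}; ◇◇p there: w5:T. ✓
w5: successors {w6}; ◇◇p there: w6:T. ✓
w6: successors {w7}; ◇◇p there: w7:T. ✓
w7: successors {w7}; ◇◇p there: w7:T. ✓
Satisfying worlds: {w1, w2, w3, w4, w5, w6, w7}.

7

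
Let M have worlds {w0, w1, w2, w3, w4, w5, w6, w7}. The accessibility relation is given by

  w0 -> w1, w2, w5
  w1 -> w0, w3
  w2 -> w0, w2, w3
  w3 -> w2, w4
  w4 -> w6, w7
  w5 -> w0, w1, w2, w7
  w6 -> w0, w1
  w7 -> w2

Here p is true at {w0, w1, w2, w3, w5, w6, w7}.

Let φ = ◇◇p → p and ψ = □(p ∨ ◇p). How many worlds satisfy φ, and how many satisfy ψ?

For ◇◇p → p:
w0: ◇◇p is T, p is T. ✓
w1: ◇◇p is T, p is T. ✓
w2: ◇◇p is T, p is T. ✓
w3: ◇◇p is T, p is T. ✓
w4: ◇◇p is T, p is F. ✗
w5: ◇◇p is T, p is T. ✓
w6: ◇◇p is T, p is T. ✓
w7: ◇◇p is T, p is T. ✓
— 7 worlds.
For □(p ∨ ◇p):
w0: successors {w1, w2, w5}; p ∨ ◇p there: w1:T, w2:T, w5:T. ✓
w1: successors {w0, w3}; p ∨ ◇p there: w0:T, w3:T. ✓
w2: successors {w0, w2, w3}; p ∨ ◇p there: w0:T, w2:T, w3:T. ✓
w3: successors {w2, w4}; p ∨ ◇p there: w2:T, w4:T. ✓
w4: successors {w6, w7}; p ∨ ◇p there: w6:T, w7:T. ✓
w5: successors {w0, w1, w2, w7}; p ∨ ◇p there: w0:T, w1:T, w2:T, w7:T. ✓
w6: successors {w0, w1}; p ∨ ◇p there: w0:T, w1:T. ✓
w7: successors {w2}; p ∨ ◇p there: w2:T. ✓
— 8 worlds.

7 and 8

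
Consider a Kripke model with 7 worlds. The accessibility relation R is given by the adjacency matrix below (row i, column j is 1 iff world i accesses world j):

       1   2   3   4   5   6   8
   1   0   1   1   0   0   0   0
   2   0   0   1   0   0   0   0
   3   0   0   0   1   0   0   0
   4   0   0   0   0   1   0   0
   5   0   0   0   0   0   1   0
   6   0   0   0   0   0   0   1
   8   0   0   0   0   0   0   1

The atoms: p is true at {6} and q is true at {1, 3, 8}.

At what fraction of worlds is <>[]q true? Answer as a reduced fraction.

1: successors {2, 3}; []q there: 2:T, 3:F. ✓
2: successors {3}; []q there: 3:F. ✗
3: successors {4}; []q there: 4:F. ✗
4: successors {5}; []q there: 5:F. ✗
5: successors {6}; []q there: 6:T. ✓
6: successors {8}; []q there: 8:T. ✓
8: successors {8}; []q there: 8:T. ✓
That's 4 of 7 worlds, so 4/7.

4/7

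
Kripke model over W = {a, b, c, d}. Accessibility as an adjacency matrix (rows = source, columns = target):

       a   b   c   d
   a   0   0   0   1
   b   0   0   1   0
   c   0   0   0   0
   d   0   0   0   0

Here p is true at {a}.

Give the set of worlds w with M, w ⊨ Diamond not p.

a: successors {d}; not p there: d:T. ✓
b: successors {c}; not p there: c:T. ✓
c: no successors, so Diamond not p fails. ✗
d: no successors, so Diamond not p fails. ✗

{a, b}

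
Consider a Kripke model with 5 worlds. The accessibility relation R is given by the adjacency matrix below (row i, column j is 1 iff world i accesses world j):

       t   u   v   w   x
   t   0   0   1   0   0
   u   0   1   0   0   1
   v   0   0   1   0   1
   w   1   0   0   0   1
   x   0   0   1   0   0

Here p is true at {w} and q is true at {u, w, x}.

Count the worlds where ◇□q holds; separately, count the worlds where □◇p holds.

For ◇□q:
t: successors {v}; □q there: v:F. ✗
u: successors {u, x}; □q there: u:T, x:F. ✓
v: successors {v, x}; □q there: v:F, x:F. ✗
w: successors {t, x}; □q there: t:F, x:F. ✗
x: successors {v}; □q there: v:F. ✗
— 1 world.
For □◇p:
t: successors {v}; ◇p there: v:F. ✗
u: successors {u, x}; ◇p there: u:F, x:F. ✗
v: successors {v, x}; ◇p there: v:F, x:F. ✗
w: successors {t, x}; ◇p there: t:F, x:F. ✗
x: successors {v}; ◇p there: v:F. ✗
— 0 worlds.

1 and 0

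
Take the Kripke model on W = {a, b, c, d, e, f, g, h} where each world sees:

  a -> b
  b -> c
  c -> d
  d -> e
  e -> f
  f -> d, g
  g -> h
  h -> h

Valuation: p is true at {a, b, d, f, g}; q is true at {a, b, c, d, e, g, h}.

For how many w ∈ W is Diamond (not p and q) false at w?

a: successors {b}; not p and q there: b:F. ✗
b: successors {c}; not p and q there: c:T. ✓
c: successors {d}; not p and q there: d:F. ✗
d: successors {e}; not p and q there: e:T. ✓
e: successors {f}; not p and q there: f:F. ✗
f: successors {d, g}; not p and q there: d:F, g:F. ✗
g: successors {h}; not p and q there: h:T. ✓
h: successors {h}; not p and q there: h:T. ✓
Satisfying worlds: {b, d, g, h}.
So Diamond (not p and q) fails at the other 4 worlds.

4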